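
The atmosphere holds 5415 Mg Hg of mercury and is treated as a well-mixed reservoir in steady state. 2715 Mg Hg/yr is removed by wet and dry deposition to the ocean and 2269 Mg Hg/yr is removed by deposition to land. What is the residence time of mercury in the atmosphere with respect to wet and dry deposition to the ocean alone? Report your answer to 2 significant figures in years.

2.0 yr

Residence time with respect to a single sink: τ = M / F_sink.
τ = 5415 / 2715 = 1.994 yr.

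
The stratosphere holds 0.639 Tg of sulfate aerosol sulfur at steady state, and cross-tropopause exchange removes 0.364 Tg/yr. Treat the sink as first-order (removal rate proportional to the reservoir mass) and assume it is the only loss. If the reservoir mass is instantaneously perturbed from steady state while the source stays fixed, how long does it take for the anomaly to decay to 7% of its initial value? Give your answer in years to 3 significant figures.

For a linear reservoir the anomaly decays as exp(−t/τ) with τ = M/F = 0.639/0.364 = 1.755 yr.
exp(−t/τ) = 0.07 ⇒ t = −τ ln(0.07) = 1.755 × 2.659 = 4.668 yr.

4.67 yr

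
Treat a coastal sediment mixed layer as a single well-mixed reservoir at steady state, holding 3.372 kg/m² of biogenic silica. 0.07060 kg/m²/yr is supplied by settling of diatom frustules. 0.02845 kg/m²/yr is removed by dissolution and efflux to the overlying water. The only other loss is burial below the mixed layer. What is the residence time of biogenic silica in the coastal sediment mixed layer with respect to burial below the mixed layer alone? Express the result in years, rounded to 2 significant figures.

At steady state ΣF_in = ΣF_out.
ΣF_in = 0.070600 kg/m²/yr.
Burial below the mixed layer flux = ΣF_in − (0.02845) = 0.070600 − 0.02845 = 0.04215 kg/m²/yr.
τ = M / F = 3.372 / 0.04215 = 80.00 yr.

80 yr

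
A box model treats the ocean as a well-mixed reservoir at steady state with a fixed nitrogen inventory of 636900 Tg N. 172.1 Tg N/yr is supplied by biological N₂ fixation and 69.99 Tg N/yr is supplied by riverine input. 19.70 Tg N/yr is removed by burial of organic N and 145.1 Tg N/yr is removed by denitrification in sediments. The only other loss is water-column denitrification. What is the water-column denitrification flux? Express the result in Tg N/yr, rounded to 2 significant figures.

77 Tg N/yr

At steady state ΣF_in = ΣF_out.
ΣF_in = 172.1 + 69.99 = 242.09 Tg N/yr.
Water-column denitrification flux = ΣF_in − (19.70 + 145.1) = 242.09 − 164.8 = 77.29 Tg N/yr.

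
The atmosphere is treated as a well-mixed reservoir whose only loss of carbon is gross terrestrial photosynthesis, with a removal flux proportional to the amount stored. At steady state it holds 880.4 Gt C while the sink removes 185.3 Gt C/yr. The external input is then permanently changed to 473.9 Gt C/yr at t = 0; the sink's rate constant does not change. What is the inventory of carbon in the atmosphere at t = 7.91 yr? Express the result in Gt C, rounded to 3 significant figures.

1990 Gt C

The sink rate constant is k = F₀/M₀ = 185.3/880.4 = 0.2105 yr⁻¹.
Solving dM/dt = F₁ − kM with M(0) = M₀ gives M(t) = F₁/k + (M₀ − F₁/k)·e^(−kt).
F₁/k = 473.9/0.2105 = 2251.6 Gt C; kt = 0.2105 × 7.91 = 1.665, e^(−kt) = 0.1892.
M(7.91) = 2251.6 + (880.4 − 2251.6) × 0.1892 = 2251.6 − 259.5 = 1992.1 Gt C.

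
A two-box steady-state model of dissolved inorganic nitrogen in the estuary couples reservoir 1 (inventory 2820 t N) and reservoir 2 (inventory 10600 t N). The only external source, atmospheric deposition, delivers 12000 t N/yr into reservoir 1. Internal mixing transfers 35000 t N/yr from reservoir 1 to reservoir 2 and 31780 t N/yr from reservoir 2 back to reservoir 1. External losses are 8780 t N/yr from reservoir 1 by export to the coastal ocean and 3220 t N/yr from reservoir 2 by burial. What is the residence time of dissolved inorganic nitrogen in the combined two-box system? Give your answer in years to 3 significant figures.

Treat the two boxes together as one reservoir: the mixing fluxes between them are internal recycling, so τ = ΣM / Σ(external losses).
M_total = 2820 + 10600 = 13420 t N.
ΣF_external_out = 8780 + 3220 = 12000 t N/yr.
τ = M_total / ΣF_ext = 13420 / 12000 = 1.118 yr.

1.12 yr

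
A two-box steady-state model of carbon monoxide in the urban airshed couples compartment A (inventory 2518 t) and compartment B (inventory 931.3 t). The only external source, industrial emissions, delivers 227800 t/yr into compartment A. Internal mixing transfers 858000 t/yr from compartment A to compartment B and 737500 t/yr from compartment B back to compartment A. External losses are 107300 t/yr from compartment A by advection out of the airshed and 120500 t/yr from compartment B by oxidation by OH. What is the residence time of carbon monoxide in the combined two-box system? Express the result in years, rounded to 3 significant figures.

Residence time in the combined system uses the total inventory and the total *external* removal — internal exchanges between the two boxes cancel.
M_total = 2518 + 931.3 = 3449.3 t.
ΣF_external_out = 107300 + 120500 = 227800 t/yr.
τ = M_total / ΣF_ext = 3449.3 / 227800 = 0.01514 yr.

0.0151 yr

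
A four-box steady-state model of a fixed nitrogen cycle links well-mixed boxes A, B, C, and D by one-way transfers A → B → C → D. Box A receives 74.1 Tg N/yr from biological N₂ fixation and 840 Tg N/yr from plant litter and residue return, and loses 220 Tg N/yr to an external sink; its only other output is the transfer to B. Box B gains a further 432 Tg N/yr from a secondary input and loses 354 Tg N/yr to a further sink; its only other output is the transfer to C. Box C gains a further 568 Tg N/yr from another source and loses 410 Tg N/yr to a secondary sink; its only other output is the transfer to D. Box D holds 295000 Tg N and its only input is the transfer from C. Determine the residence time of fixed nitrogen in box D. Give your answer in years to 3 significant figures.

Box A: F(A→B) = (74.1 + 840) − 220 = 694.10 Tg N/yr.
Box B: F(B→C) = (694.10 + 432) − 354 = 772.10 Tg N/yr.
Box C: F(C→D) = (772.10 + 568) − 410 = 930.10 Tg N/yr.
Box D throughput = its input = 930.10 Tg N/yr; τ = 295000 / 930.10 = 317.2 yr.

317 yr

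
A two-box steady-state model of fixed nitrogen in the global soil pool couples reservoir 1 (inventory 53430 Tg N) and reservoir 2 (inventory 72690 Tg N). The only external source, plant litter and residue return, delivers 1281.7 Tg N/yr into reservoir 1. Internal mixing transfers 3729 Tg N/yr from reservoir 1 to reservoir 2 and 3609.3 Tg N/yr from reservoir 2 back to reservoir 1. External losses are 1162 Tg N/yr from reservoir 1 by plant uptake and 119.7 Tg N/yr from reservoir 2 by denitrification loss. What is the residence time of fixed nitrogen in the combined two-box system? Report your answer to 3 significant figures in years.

Residence time in the combined system uses the total inventory and the total *external* removal — internal exchanges between the two boxes cancel.
M_total = 53430 + 72690 = 126120 Tg N.
ΣF_external_out = 1162 + 119.7 = 1281.7 Tg N/yr.
τ = M_total / ΣF_ext = 126120 / 1281.7 = 98.40 yr.

98.4 yr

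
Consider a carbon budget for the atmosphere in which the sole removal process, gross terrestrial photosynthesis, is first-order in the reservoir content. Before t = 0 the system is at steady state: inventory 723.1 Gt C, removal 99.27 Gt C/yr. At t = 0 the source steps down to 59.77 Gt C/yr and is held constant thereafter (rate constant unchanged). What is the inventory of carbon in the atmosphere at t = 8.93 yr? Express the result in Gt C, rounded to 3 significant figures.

Residence time τ = M₀/F₀ = 7.284 yr. The eventual steady state is M_∞ = M₀·(F₁/F₀) = 723.1 × 59.77/99.27 = 435.38 Gt C.
The anomaly ΔM(t) = M(t) − M_∞ decays as ΔM₀·e^(−t/τ) with ΔM₀ = 723.1 − 435.38 = 287.7 Gt C.
At t = 8.93 yr, e^(−t/τ) = e^(−1.226) = 0.2935, so ΔM = 84.44 Gt C and M = 435.38 + 84.44 = 519.82 Gt C.

520 Gt C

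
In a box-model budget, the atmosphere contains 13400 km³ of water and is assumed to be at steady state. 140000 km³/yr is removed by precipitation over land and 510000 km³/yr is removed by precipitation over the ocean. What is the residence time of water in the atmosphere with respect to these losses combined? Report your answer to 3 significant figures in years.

Total removal = 140000 + 510000 = 650000 km³/yr.
τ = M / ΣF_out = 13400 / 650000 = 0.02062 yr.

0.0206 yr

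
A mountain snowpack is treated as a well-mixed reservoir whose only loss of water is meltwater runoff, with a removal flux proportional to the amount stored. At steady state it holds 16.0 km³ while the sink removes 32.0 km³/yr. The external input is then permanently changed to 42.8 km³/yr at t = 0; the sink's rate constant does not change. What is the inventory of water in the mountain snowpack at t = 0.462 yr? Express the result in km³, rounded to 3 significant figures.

Residence time τ = M₀/F₀ = 0.5000 yr. The eventual steady state is M_∞ = M₀·(F₁/F₀) = 16.0 × 42.8/32.0 = 21.400 km³.
The anomaly ΔM(t) = M(t) − M_∞ decays as ΔM₀·e^(−t/τ) with ΔM₀ = 16.0 − 21.400 = −5.400 km³.
At t = 0.462 yr, e^(−t/τ) = e^(−0.9240) = 0.3969, so ΔM = −2.143 km³ and M = 21.400 − 2.143 = 19.257 km³.

19.3 km³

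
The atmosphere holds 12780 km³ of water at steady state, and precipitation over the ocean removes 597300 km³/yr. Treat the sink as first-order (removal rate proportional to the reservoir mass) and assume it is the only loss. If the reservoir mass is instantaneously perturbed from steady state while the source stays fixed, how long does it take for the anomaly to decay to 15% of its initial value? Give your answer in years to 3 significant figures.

For a linear reservoir the anomaly decays as exp(−t/τ) with τ = M/F = 12780/597300 = 0.02140 yr.
exp(−t/τ) = 0.15 ⇒ t = −τ ln(0.15) = 0.02140 × 1.897 = 0.04059 yr.

0.0406 yr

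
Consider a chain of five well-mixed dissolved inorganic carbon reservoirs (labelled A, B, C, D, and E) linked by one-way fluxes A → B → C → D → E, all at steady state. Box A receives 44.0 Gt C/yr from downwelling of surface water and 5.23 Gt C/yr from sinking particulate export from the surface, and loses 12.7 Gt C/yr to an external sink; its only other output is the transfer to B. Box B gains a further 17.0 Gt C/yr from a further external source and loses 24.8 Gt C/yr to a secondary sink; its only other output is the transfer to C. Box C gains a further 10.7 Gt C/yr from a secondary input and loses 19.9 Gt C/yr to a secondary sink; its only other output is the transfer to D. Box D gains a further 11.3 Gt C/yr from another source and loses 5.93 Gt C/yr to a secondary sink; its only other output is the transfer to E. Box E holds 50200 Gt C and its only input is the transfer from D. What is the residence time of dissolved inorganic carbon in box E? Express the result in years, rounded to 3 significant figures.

2020 yr

Box A: F(A→B) = (44.0 + 5.23) − 12.7 = 36.530 Gt C/yr.
Box B: F(B→C) = (36.530 + 17.0) − 24.8 = 28.730 Gt C/yr.
Box C: F(C→D) = (28.730 + 10.7) − 19.9 = 19.530 Gt C/yr.
Box D: F(D→E) = (19.530 + 11.3) − 5.93 = 24.900 Gt C/yr.
Box E throughput = its input = 24.900 Gt C/yr; τ = 50200 / 24.900 = 2016 yr.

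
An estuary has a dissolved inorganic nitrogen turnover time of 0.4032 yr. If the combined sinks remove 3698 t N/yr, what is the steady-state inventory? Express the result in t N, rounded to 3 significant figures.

τ = M/F ⇒ M = τ × F = 0.4032 × 3698 = 1491 t N.

1490 t N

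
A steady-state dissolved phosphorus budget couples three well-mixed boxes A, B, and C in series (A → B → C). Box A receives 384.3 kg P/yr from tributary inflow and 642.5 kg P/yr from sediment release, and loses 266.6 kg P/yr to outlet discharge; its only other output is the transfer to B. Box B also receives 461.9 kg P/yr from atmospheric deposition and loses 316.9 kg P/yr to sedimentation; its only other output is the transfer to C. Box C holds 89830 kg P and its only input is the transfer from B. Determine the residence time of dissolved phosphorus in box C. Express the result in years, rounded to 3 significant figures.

99.2 yr

Box A: F(A→B) = (384.3 + 642.5) − 266.6 = 760.20 kg P/yr.
Box B: F(B→C) = (760.20 + 461.9) − 316.9 = 905.20 kg P/yr.
Box C throughput = its input = 905.20 kg P/yr; τ = 89830 / 905.20 = 99.24 yr.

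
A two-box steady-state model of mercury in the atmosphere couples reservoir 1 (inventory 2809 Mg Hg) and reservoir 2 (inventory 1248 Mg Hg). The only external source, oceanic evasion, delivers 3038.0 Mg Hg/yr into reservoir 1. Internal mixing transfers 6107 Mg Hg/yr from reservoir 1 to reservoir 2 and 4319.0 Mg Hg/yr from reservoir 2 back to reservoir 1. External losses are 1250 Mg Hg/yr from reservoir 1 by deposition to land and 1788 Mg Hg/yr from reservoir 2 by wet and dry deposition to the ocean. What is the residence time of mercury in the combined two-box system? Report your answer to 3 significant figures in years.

1.34 yr

For the system as a whole, the A↔B exchange is internal and contributes nothing to the throughput; only the external sinks remove mass.
M_total = 2809 + 1248 = 4057.0 Mg Hg.
ΣF_external_out = 1250 + 1788 = 3038.0 Mg Hg/yr.
τ = M_total / ΣF_ext = 4057.0 / 3038.0 = 1.335 yr.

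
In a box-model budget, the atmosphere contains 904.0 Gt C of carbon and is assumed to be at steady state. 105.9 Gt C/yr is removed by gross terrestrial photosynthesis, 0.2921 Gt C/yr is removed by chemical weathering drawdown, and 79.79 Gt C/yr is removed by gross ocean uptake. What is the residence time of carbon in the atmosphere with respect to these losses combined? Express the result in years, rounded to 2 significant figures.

4.9 yr

Total removal = 105.9 + 0.2921 + 79.79 = 185.98 Gt C/yr.
τ = M / ΣF_out = 904.0 / 185.98 = 4.861 yr.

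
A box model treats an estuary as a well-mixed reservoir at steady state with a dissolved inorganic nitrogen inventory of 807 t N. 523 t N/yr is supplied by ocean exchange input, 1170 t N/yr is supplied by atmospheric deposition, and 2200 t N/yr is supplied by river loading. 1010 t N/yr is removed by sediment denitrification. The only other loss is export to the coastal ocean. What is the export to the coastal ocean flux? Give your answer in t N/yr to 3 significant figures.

2880 t N/yr

At steady state ΣF_in = ΣF_out.
ΣF_in = 523 + 1170 + 2200 = 3893.0 t N/yr.
Export to the coastal ocean flux = ΣF_in − (1010) = 3893.0 − 1010 = 2883 t N/yr.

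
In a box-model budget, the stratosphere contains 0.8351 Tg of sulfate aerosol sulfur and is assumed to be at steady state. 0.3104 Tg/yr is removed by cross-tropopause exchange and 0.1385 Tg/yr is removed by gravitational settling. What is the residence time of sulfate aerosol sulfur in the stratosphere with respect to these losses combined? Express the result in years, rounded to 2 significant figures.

1.9 yr

Total removal = 0.3104 + 0.1385 = 0.44890 Tg/yr.
τ = M / ΣF_out = 0.8351 / 0.44890 = 1.860 yr.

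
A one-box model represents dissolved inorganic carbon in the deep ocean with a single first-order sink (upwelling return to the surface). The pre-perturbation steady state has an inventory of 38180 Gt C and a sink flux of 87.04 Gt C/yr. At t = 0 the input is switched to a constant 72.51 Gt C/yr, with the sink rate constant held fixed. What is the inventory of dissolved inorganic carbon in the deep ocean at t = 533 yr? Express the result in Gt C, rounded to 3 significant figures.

The sink rate constant is k = F₀/M₀ = 87.04/38180 = 0.002280 yr⁻¹.
Solving dM/dt = F₁ − kM with M(0) = M₀ gives M(t) = F₁/k + (M₀ − F₁/k)·e^(−kt).
F₁/k = 72.51/0.002280 = 31806 Gt C; kt = 0.002280 × 533 = 1.215, e^(−kt) = 0.2967.
M(533) = 31806 + (38180 − 31806) × 0.2967 = 31806 + 1891 = 33697 Gt C.

33700 Gt C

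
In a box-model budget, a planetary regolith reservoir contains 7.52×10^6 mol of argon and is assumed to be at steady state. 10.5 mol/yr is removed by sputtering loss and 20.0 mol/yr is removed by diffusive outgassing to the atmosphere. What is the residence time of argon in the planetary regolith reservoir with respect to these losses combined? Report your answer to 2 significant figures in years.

250000 yr

Total removal = 10.50 + 20.00 = 30.500 mol/yr.
τ = M / ΣF_out = 7.52×10^6 / 30.500 = 246600 yr.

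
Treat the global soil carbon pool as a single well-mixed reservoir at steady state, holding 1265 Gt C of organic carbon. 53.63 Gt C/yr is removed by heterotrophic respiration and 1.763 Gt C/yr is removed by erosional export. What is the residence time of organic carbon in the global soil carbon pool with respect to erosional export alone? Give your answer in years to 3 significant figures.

718 yr

Residence time with respect to a single sink: τ = M / F_sink.
τ = 1265 / 1.763 = 717.5 yr.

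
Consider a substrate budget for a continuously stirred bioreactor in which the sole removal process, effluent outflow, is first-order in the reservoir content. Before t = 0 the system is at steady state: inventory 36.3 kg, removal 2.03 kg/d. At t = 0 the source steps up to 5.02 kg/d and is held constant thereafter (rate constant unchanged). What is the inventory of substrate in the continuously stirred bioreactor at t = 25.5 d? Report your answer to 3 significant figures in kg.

τ = M₀/F₀ = 36.3/2.03 = 17.88 d; rate constant k = 1/τ.
New steady state M_∞ = F₁/k = F₁·τ = 5.02 × 17.88 = 89.767 kg.
M(t) = M_∞ + (M₀ − M_∞)·e^(−t/τ); t/τ = 25.5/17.88 = 1.426, so e^(−t/τ) = 0.2403.
M(t) = 89.767 − 53.47 × 0.2403 = 76.921 kg.

76.9 kg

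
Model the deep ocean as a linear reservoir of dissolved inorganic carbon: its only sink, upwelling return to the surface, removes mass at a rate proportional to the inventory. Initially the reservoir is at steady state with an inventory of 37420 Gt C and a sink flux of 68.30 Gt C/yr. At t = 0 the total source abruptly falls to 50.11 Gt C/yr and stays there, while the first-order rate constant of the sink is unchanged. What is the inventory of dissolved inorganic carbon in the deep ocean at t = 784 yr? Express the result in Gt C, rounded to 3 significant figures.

29800 Gt C

Residence time τ = M₀/F₀ = 547.9 yr. The eventual steady state is M_∞ = M₀·(F₁/F₀) = 37420 × 50.11/68.30 = 27454 Gt C.
The anomaly ΔM(t) = M(t) − M_∞ decays as ΔM₀·e^(−t/τ) with ΔM₀ = 37420 − 27454 = 9966 Gt C.
At t = 784 yr, e^(−t/τ) = e^(−1.431) = 0.2391, so ΔM = 2383 Gt C and M = 27454 + 2383 = 29837 Gt C.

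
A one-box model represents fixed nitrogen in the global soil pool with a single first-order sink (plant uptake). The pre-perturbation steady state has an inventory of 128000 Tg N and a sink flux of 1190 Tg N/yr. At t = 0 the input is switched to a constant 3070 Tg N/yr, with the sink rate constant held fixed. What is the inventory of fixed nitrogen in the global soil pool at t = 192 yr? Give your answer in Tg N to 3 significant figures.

296000 Tg N

τ = M₀/F₀ = 128000/1190 = 107.6 yr; rate constant k = 1/τ.
New steady state M_∞ = F₁/k = F₁·τ = 3070 × 107.6 = 330220 Tg N.
M(t) = M_∞ + (M₀ − M_∞)·e^(−t/τ); t/τ = 192/107.6 = 1.785, so e^(−t/τ) = 0.1678.
M(t) = 330220 − 202200 × 0.1678 = 296290 Tg N.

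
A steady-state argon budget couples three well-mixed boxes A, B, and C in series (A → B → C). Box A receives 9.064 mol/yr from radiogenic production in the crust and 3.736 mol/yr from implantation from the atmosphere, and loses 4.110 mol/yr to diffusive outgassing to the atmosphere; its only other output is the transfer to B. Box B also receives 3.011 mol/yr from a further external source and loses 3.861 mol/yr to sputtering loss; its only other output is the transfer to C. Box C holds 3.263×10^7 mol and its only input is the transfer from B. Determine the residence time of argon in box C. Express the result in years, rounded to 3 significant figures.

4.16×10^6 yr

Box A: F(A→B) = (9.064 + 3.736) − 4.110 = 8.6900 mol/yr.
Box B: F(B→C) = (8.6900 + 3.011) − 3.861 = 7.8400 mol/yr.
Box C throughput = its input = 7.8400 mol/yr; τ = 3.263×10^7 / 7.8400 = 4.162×10^6 yr.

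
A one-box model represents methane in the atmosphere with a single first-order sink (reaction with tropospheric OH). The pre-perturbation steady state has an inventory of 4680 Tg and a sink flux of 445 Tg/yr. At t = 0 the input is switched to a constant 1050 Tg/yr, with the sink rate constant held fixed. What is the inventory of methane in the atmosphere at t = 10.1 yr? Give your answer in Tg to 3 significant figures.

τ = M₀/F₀ = 4680/445 = 10.52 yr; rate constant k = 1/τ.
New steady state M_∞ = F₁/k = F₁·τ = 1050 × 10.52 = 11043 Tg.
M(t) = M_∞ + (M₀ − M_∞)·e^(−t/τ); t/τ = 10.1/10.52 = 0.9604, so e^(−t/τ) = 0.3828.
M(t) = 11043 − 6363 × 0.3828 = 8607.4 Tg.

8610 Tg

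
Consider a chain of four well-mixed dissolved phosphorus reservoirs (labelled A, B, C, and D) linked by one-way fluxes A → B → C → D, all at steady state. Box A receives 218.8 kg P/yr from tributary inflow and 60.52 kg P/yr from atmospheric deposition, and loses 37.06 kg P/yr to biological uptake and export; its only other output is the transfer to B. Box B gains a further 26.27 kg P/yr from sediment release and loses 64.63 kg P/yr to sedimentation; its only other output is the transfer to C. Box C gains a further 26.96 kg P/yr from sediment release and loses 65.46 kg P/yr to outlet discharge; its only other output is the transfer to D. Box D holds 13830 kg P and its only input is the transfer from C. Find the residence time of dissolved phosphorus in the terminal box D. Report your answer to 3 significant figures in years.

83.6 yr

Box A: F(A→B) = (218.8 + 60.52) − 37.06 = 242.26 kg P/yr.
Box B: F(B→C) = (242.26 + 26.27) − 64.63 = 203.90 kg P/yr.
Box C: F(C→D) = (203.90 + 26.96) − 65.46 = 165.40 kg P/yr.
Box D throughput = its input = 165.40 kg P/yr; τ = 13830 / 165.40 = 83.62 yr.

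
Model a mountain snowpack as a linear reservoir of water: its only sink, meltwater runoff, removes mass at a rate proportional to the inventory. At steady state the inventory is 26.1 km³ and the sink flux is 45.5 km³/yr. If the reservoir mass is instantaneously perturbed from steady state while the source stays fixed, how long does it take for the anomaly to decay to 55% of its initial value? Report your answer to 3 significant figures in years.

For a linear reservoir the anomaly decays as exp(−t/τ) with τ = M/F = 26.1/45.5 = 0.5736 yr.
exp(−t/τ) = 0.55 ⇒ t = −τ ln(0.55) = 0.5736 × 0.5978 = 0.3429 yr.

0.343 yr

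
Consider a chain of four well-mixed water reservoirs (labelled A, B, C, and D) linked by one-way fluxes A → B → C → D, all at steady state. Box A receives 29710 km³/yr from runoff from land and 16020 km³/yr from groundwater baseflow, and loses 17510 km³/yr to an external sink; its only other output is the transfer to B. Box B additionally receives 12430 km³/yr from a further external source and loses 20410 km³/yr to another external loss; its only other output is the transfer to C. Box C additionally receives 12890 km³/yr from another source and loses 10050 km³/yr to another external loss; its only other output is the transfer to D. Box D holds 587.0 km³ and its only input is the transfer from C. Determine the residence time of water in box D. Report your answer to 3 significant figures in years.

Box A: F(A→B) = (29710 + 16020) − 17510 = 28220 km³/yr.
Box B: F(B→C) = (28220 + 12430) − 20410 = 20240 km³/yr.
Box C: F(C→D) = (20240 + 12890) − 10050 = 23080 km³/yr.
Box D throughput = its input = 23080 km³/yr; τ = 587.0 / 23080 = 0.02543 yr.

0.0254 yr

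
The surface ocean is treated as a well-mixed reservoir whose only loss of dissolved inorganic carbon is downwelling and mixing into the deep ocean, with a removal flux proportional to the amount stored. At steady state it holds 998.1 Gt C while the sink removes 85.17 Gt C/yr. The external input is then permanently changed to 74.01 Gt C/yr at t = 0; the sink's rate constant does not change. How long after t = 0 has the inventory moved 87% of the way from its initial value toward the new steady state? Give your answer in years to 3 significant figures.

23.9 yr

τ = M₀/F₀ = 998.1/85.17 = 11.72 yr.
The remaining gap fraction is e^(−t/τ); 87% covered ⇒ e^(−t/τ) = 0.130.
t = −τ ln(0.130) = 11.72 × 2.040 = 23.91 yr.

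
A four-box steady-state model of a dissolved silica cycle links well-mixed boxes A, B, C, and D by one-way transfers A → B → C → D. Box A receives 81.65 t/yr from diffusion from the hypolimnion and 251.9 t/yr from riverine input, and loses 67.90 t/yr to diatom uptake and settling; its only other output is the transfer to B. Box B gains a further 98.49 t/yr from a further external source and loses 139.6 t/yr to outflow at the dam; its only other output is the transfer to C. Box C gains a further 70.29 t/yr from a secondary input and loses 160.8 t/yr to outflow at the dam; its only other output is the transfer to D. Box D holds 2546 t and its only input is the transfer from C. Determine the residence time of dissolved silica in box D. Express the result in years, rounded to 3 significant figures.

19.0 yr

Box A: F(A→B) = (81.65 + 251.9) − 67.90 = 265.65 t/yr.
Box B: F(B→C) = (265.65 + 98.49) − 139.6 = 224.54 t/yr.
Box C: F(C→D) = (224.54 + 70.29) − 160.8 = 134.03 t/yr.
Box D throughput = its input = 134.03 t/yr; τ = 2546 / 134.03 = 19.00 yr.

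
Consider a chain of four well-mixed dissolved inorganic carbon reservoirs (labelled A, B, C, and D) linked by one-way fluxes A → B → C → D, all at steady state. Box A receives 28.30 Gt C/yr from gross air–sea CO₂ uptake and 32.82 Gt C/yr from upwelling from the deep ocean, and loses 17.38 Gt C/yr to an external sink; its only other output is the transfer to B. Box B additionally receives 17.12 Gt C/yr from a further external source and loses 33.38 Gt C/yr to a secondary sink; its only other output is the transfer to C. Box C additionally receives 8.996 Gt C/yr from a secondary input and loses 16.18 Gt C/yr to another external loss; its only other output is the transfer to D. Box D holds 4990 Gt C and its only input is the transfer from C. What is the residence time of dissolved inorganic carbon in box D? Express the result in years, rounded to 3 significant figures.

246 yr

Box A: F(A→B) = (28.30 + 32.82) − 17.38 = 43.740 Gt C/yr.
Box B: F(B→C) = (43.740 + 17.12) − 33.38 = 27.480 Gt C/yr.
Box C: F(C→D) = (27.480 + 8.996) − 16.18 = 20.296 Gt C/yr.
Box D throughput = its input = 20.296 Gt C/yr; τ = 4990 / 20.296 = 245.9 yr.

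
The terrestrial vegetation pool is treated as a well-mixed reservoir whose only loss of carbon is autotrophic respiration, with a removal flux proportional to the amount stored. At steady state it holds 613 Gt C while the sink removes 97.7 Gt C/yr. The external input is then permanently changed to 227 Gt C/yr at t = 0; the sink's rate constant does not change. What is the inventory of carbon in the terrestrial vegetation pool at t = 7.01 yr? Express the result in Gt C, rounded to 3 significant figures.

1160 Gt C

Residence time τ = M₀/F₀ = 6.274 yr. The eventual steady state is M_∞ = M₀·(F₁/F₀) = 613 × 227/97.7 = 1424.3 Gt C.
The anomaly ΔM(t) = M(t) − M_∞ decays as ΔM₀·e^(−t/τ) with ΔM₀ = 613 − 1424.3 = −811.3 Gt C.
At t = 7.01 yr, e^(−t/τ) = e^(−1.117) = 0.3272, so ΔM = −265.4 Gt C and M = 1424.3 − 265.4 = 1158.8 Gt C.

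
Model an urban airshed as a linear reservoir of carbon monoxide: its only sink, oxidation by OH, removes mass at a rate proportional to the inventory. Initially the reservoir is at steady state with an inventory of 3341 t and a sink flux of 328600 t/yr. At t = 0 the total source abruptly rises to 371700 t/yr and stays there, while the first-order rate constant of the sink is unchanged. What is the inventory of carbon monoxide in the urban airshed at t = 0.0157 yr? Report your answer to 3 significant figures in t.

3690 t

The sink rate constant is k = F₀/M₀ = 328600/3341 = 98.35 yr⁻¹.
Solving dM/dt = F₁ − kM with M(0) = M₀ gives M(t) = F₁/k + (M₀ − F₁/k)·e^(−kt).
F₁/k = 371700/98.35 = 3779.2 t; kt = 98.35 × 0.0157 = 1.544, e^(−kt) = 0.2135.
M(0.0157) = 3779.2 + (3341 − 3779.2) × 0.2135 = 3779.2 − 93.56 = 3685.7 t.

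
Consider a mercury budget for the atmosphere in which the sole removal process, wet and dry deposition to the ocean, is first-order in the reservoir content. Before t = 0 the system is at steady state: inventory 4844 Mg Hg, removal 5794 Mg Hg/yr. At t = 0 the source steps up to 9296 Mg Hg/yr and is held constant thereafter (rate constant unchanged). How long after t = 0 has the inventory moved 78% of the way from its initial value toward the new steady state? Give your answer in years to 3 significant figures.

τ = M₀/F₀ = 4844/5794 = 0.8360 yr.
The remaining gap fraction is e^(−t/τ); 78% covered ⇒ e^(−t/τ) = 0.220.
t = −τ ln(0.220) = 0.8360 × 1.514 = 1.266 yr.

1.27 yr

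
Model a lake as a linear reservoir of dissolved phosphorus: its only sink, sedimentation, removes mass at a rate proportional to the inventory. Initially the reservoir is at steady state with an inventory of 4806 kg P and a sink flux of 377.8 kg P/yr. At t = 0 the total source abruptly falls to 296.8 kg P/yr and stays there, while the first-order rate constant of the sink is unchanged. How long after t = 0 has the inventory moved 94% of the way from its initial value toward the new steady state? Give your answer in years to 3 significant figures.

τ = M₀/F₀ = 4806/377.8 = 12.72 yr.
The remaining gap fraction is e^(−t/τ); 94% covered ⇒ e^(−t/τ) = 0.0600.
t = −τ ln(0.0600) = 12.72 × 2.813 = 35.79 yr.

35.8 yr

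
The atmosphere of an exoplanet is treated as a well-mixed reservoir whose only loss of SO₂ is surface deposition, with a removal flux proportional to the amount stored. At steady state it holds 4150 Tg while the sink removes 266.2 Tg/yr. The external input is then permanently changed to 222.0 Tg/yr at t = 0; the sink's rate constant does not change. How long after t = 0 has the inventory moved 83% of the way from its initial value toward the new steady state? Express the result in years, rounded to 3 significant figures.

τ = M₀/F₀ = 4150/266.2 = 15.59 yr.
The remaining gap fraction is e^(−t/τ); 83% covered ⇒ e^(−t/τ) = 0.170.
t = −τ ln(0.170) = 15.59 × 1.772 = 27.62 yr.

27.6 yr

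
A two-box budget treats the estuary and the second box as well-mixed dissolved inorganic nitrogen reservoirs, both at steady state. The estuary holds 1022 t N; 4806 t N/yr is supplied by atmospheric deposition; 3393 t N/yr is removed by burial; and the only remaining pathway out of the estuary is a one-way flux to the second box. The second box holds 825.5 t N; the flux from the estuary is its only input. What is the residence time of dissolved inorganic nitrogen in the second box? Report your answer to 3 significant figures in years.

Balance the estuary: ΣF_in = 4806.0 t N/yr.
Flux to the second box = ΣF_in − (3393) = 1413.0 t N/yr.
At steady state the output of the second box equals its input, 1413.0 t N/yr.
τ = M / F = 825.5 / 1413.0 = 0.5842 yr.

0.584 yr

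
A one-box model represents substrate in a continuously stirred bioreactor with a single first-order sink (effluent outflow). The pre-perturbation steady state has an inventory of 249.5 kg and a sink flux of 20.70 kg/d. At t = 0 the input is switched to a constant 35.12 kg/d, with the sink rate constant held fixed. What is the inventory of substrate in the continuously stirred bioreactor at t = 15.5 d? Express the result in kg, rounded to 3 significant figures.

The sink rate constant is k = F₀/M₀ = 20.70/249.5 = 0.08297 d⁻¹.
Solving dM/dt = F₁ − kM with M(0) = M₀ gives M(t) = F₁/k + (M₀ − F₁/k)·e^(−kt).
F₁/k = 35.12/0.08297 = 423.31 kg; kt = 0.08297 × 15.5 = 1.286, e^(−kt) = 0.2764.
M(15.5) = 423.31 + (249.5 − 423.31) × 0.2764 = 423.31 − 48.04 = 375.27 kg.

375 kg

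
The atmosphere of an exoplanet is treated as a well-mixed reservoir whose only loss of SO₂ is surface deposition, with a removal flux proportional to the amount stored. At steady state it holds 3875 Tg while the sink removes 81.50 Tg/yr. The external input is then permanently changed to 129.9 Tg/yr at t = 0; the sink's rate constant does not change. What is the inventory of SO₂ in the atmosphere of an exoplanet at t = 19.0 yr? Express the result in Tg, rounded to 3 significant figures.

4630 Tg

Residence time τ = M₀/F₀ = 47.55 yr. The eventual steady state is M_∞ = M₀·(F₁/F₀) = 3875 × 129.9/81.50 = 6176.2 Tg.
The anomaly ΔM(t) = M(t) − M_∞ decays as ΔM₀·e^(−t/τ) with ΔM₀ = 3875 − 6176.2 = −2301 Tg.
At t = 19.0 yr, e^(−t/τ) = e^(−0.3996) = 0.6706, so ΔM = −1543 Tg and M = 6176.2 − 1543 = 4633.1 Tg.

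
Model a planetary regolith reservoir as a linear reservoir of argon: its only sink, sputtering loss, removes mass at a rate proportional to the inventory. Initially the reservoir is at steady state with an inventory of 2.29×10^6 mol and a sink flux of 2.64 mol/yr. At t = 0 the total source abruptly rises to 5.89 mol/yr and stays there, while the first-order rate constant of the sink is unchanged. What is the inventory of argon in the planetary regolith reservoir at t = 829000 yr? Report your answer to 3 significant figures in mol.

4.03×10^6 mol

τ = M₀/F₀ = 2.29×10^6/2.64 = 867400 yr; rate constant k = 1/τ.
New steady state M_∞ = F₁/k = F₁·τ = 5.89 × 867400 = 5.1091×10^6 mol.
M(t) = M_∞ + (M₀ − M_∞)·e^(−t/τ); t/τ = 829000/867400 = 0.9557, so e^(−t/τ) = 0.3845.
M(t) = 5.1091×10^6 − 2.819×10^6 × 0.3845 = 4.0251×10^6 mol.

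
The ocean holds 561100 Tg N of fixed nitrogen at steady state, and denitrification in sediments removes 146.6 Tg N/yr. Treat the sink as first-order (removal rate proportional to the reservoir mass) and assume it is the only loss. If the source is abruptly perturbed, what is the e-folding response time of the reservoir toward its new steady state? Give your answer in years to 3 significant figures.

3830 yr

For a linear reservoir the response time equals the residence time τ = M/F.
τ = 561100 / 146.6 = 3827 yr.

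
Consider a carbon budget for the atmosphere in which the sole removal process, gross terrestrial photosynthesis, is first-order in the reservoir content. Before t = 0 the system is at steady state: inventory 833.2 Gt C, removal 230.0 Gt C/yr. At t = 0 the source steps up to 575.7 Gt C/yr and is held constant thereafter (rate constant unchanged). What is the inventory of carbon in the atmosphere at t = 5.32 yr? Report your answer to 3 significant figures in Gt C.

1800 Gt C

Residence time τ = M₀/F₀ = 3.623 yr. The eventual steady state is M_∞ = M₀·(F₁/F₀) = 833.2 × 575.7/230.0 = 2085.5 Gt C.
The anomaly ΔM(t) = M(t) − M_∞ decays as ΔM₀·e^(−t/τ) with ΔM₀ = 833.2 − 2085.5 = −1252 Gt C.
At t = 5.32 yr, e^(−t/τ) = e^(−1.469) = 0.2303, so ΔM = −288.4 Gt C and M = 2085.5 − 288.4 = 1797.2 Gt C.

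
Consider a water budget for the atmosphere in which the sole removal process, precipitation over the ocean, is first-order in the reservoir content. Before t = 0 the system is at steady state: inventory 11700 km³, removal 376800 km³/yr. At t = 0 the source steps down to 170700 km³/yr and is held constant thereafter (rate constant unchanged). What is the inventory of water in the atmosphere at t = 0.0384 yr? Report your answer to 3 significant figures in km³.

τ = M₀/F₀ = 11700/376800 = 0.03105 yr; rate constant k = 1/τ.
New steady state M_∞ = F₁/k = F₁·τ = 170700 × 0.03105 = 5300.4 km³.
M(t) = M_∞ + (M₀ − M_∞)·e^(−t/τ); t/τ = 0.0384/0.03105 = 1.237, so e^(−t/τ) = 0.2903.
M(t) = 5300.4 + 6400 × 0.2903 = 7158.5 km³.

7160 km³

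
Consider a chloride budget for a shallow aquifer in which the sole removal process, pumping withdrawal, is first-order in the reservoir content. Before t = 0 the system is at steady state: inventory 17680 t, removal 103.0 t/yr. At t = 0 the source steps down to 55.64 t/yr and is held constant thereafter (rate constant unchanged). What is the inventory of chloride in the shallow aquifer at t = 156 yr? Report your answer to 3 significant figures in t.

τ = M₀/F₀ = 17680/103.0 = 171.7 yr; rate constant k = 1/τ.
New steady state M_∞ = F₁/k = F₁·τ = 55.64 × 171.7 = 9550.6 t.
M(t) = M_∞ + (M₀ − M_∞)·e^(−t/τ); t/τ = 156/171.7 = 0.9088, so e^(−t/τ) = 0.4030.
M(t) = 9550.6 + 8129 × 0.4030 = 12827 t.

12800 t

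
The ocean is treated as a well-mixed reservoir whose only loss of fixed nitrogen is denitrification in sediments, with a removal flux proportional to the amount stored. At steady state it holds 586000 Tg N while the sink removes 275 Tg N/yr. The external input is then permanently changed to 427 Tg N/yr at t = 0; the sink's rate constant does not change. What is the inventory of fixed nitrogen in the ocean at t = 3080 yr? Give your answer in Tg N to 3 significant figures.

The sink rate constant is k = F₀/M₀ = 275/586000 = 0.0004693 yr⁻¹.
Solving dM/dt = F₁ − kM with M(0) = M₀ gives M(t) = F₁/k + (M₀ − F₁/k)·e^(−kt).
F₁/k = 427/0.0004693 = 909900 Tg N; kt = 0.0004693 × 3080 = 1.445, e^(−kt) = 0.2357.
M(3080) = 909900 + (586000 − 909900) × 0.2357 = 909900 − 76330 = 833570 Tg N.

834000 Tg N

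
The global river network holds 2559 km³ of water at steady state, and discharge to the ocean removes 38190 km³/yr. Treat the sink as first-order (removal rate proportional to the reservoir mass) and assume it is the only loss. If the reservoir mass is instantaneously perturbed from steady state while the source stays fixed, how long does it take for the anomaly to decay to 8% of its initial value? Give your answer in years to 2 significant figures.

0.17 yr

For a linear reservoir the anomaly decays as exp(−t/τ) with τ = M/F = 2559/38190 = 0.06701 yr.
exp(−t/τ) = 0.08 ⇒ t = −τ ln(0.08) = 0.06701 × 2.526 = 0.1692 yr.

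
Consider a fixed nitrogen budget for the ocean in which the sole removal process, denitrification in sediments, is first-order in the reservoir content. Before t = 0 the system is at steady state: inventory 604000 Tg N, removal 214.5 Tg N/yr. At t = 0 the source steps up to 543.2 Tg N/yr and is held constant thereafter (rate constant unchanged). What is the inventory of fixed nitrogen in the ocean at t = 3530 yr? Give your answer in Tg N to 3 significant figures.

The sink rate constant is k = F₀/M₀ = 214.5/604000 = 0.0003551 yr⁻¹.
Solving dM/dt = F₁ − kM with M(0) = M₀ gives M(t) = F₁/k + (M₀ − F₁/k)·e^(−kt).
F₁/k = 543.2/0.0003551 = 1.5296×10^6 Tg N; kt = 0.0003551 × 3530 = 1.254, e^(−kt) = 0.2855.
M(3530) = 1.5296×10^6 + (604000 − 1.5296×10^6) × 0.2855 = 1.5296×10^6 − 264200 = 1.2653×10^6 Tg N.

1.27×10^6 Tg N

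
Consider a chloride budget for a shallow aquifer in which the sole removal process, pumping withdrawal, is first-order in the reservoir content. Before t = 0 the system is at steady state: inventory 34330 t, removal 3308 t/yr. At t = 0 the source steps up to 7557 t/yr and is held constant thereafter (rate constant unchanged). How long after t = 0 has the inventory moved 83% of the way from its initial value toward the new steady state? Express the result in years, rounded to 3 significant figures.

τ = M₀/F₀ = 34330/3308 = 10.38 yr.
The remaining gap fraction is e^(−t/τ); 83% covered ⇒ e^(−t/τ) = 0.170.
t = −τ ln(0.170) = 10.38 × 1.772 = 18.39 yr.

18.4 yr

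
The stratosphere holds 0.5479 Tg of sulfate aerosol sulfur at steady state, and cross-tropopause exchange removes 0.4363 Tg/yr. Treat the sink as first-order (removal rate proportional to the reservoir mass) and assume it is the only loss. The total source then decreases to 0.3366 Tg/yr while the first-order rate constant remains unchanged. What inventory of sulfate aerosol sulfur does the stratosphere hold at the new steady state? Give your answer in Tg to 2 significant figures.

0.42 Tg

Rate constant k = F/M = 0.4363 / 0.5479 = 0.7963 yr⁻¹.
At the new steady state, source = k·M_new ⇒ M_new = 0.3366 / 0.7963 = 0.4227 Tg.
(Equivalently M_new = M × F_new/F_old = 0.5479 × 0.3366/0.4363.)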